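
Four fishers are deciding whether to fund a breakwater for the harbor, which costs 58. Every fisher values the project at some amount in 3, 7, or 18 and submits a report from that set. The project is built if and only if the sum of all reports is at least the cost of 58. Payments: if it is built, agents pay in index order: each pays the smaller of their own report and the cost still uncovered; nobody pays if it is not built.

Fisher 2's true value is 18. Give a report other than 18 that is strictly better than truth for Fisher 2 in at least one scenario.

Suppose Fisher 1 reports 18, Fisher 3 reports 18 and Fisher 4 reports 18.
Report 18: project built, pays 18, utility 18 - 18 = 0.
Report 7: project built, pays 7, utility 18 - 7 = 11.
So reporting 7 beats truth here (11 > 0).

7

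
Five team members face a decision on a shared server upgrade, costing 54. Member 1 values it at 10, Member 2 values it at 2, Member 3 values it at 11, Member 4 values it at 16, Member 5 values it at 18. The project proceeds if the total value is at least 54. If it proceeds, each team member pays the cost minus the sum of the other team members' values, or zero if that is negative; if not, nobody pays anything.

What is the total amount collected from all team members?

Total value 57 ≥ cost 54, so it is built.
Member 1: others sum to 47; max(0, 54 - 47) = 7.
Member 2: others sum to 55; max(0, 54 - 55) = 0.
Member 3: others sum to 46; max(0, 54 - 46) = 8.
Member 4: others sum to 41; max(0, 54 - 41) = 13.
Member 5: others sum to 39; max(0, 54 - 39) = 15.
Total collected = 7 + 0 + 8 + 13 + 15 = 43.

43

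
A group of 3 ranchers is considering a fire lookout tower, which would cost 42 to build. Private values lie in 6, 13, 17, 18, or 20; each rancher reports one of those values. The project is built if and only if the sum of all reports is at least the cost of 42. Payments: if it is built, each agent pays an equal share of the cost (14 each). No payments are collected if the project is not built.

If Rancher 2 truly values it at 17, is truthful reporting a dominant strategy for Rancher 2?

Consider the case where Rancher 1 reports 6 and Rancher 3 reports 17.
Truthful report 17: project not built, utility 0.
Report 20 instead: project built, pays 14, utility 17 - 14 = 3.
Since 3 > 0, reporting 20 is strictly better here, so truthful reporting is not dominant.

No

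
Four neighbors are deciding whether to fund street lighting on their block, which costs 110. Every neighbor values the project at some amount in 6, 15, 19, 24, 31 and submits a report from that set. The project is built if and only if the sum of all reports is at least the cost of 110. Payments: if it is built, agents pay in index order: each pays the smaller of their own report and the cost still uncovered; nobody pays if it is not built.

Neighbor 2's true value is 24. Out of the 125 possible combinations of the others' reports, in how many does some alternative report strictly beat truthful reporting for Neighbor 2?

Others report (31, 31, 31): truth gives 0; report 19 gives 5 > 0. Violating.
Others report (6, 6, 6): truth gives 0; no alternative beats it.
Others report (6, 6, 15): truth gives 0; no alternative beats it.
(Checking all 125 profiles: 1 has a profitable deviation, 124 do not.)

1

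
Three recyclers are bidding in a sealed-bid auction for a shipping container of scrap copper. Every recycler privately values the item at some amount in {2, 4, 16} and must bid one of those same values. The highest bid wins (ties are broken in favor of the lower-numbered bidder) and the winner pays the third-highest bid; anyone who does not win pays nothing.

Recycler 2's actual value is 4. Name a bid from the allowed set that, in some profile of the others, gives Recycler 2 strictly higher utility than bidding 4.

Suppose Recycler 1 bids 2 and Recycler 3 bids 16.
Bid 4: loses, pays 0, utility 0.
Bid 16: wins, pays 2, utility 4 - 2 = 2.
So bidding 16 beats truth here (2 > 0).

16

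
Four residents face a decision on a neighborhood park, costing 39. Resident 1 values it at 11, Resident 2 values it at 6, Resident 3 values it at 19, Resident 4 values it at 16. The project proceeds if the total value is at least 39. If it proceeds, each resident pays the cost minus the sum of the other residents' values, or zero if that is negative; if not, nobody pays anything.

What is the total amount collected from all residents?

9

Total value 52 ≥ cost 39, so it is built.
Resident 1: others sum to 41; max(0, 39 - 41) = 0.
Resident 2: others sum to 46; max(0, 39 - 46) = 0.
Resident 3: others sum to 33; max(0, 39 - 33) = 6.
Resident 4: others sum to 36; max(0, 39 - 36) = 3.
Total collected = 0 + 0 + 6 + 3 = 9.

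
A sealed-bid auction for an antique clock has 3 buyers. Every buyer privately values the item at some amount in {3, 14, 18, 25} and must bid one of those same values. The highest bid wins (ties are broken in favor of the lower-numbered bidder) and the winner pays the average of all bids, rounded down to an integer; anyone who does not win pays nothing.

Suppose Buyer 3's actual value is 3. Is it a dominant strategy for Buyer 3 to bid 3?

Yes

Check each profile of the others' bids and compare truth against every alternative bid.
Others bid (3, 3): truth gives 0, best alternative gives -3.
Others bid (3, 14): truth gives 0, best alternative gives 0.
Others bid (3, 18): truth gives 0, best alternative gives 0.
Others bid (3, 25): truth gives 0, best alternative gives 0.
Others bid (14, 3): truth gives 0, best alternative gives 0.
Others bid (14, 14): truth gives 0, best alternative gives 0.
(Remaining 10 profiles checked similarly; truth is weakly best in each.)
In every case the truthful bid is at least as good as any alternative, so it is a dominant strategy.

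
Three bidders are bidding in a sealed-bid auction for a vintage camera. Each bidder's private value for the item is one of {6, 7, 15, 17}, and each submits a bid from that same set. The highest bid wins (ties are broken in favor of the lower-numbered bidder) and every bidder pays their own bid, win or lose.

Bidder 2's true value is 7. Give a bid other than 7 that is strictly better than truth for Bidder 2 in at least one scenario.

Suppose Bidder 1 bids 6 and Bidder 3 bids 15.
Bid 7: loses but pays 7, utility -7.
Bid 6: loses but pays 6, utility -6.
So bidding 6 beats truth here (-6 > -7).

6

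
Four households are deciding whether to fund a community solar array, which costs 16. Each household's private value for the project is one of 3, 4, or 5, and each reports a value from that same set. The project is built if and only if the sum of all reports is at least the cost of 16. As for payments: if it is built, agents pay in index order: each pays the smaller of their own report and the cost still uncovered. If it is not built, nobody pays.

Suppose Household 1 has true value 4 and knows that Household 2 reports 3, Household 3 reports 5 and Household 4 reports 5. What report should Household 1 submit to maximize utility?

Report 3: project built, pays 3, utility 4 - 3 = 1.
Report 4: project built, pays 4, utility 4 - 4 = 0.
Report 5: project built, pays 5, utility 4 - 5 = -1.
The best choice is 3 with utility 1.

3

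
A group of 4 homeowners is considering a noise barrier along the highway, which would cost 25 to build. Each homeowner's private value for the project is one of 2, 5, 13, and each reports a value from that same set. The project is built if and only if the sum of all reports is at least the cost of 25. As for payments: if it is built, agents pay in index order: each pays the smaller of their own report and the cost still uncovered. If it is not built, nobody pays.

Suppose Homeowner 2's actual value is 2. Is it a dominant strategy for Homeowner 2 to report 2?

Check each profile of the others' reports and compare truth against every alternative report.
Others report (2, 5, 13): truth gives 0, best alternative gives -3.
Others report (2, 13, 5): truth gives 0, best alternative gives -3.
Others report (2, 13, 13): truth gives 0, best alternative gives -3.
Others report (5, 2, 13): truth gives 0, best alternative gives -3.
Others report (5, 5, 13): truth gives 0, best alternative gives -3.
Others report (5, 13, 2): truth gives 0, best alternative gives -3.
(Remaining 21 profiles checked similarly; truth is weakly best in each.)
In every case the truthful report is at least as good as any alternative, so it is a dominant strategy.

Yes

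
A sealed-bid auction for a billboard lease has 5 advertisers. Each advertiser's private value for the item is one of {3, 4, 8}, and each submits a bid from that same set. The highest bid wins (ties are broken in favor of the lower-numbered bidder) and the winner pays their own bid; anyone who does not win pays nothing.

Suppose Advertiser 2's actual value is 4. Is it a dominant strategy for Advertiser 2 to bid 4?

Yes

Check each profile of the others' bids and compare truth against every alternative bid.
Others bid (3, 3, 3, 3): truth gives 0, best alternative gives 0.
Others bid (3, 3, 3, 4): truth gives 0, best alternative gives 0.
Others bid (3, 3, 3, 8): truth gives 0, best alternative gives 0.
Others bid (3, 3, 4, 3): truth gives 0, best alternative gives 0.
Others bid (3, 3, 4, 4): truth gives 0, best alternative gives 0.
Others bid (3, 3, 4, 8): truth gives 0, best alternative gives 0.
(Remaining 75 profiles checked similarly; truth is weakly best in each.)
In every case the truthful bid is at least as good as any alternative, so it is a dominant strategy.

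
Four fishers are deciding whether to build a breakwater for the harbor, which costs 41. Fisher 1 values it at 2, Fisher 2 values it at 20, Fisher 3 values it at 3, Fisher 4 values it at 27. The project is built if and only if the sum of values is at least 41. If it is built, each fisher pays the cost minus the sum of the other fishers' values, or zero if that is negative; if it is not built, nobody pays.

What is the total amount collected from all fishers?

Total value 52 ≥ cost 41, so it is built.
Fisher 1: others sum to 50; max(0, 41 - 50) = 0.
Fisher 2: others sum to 32; max(0, 41 - 32) = 9.
Fisher 3: others sum to 49; max(0, 41 - 49) = 0.
Fisher 4: others sum to 25; max(0, 41 - 25) = 16.
Total collected = 0 + 9 + 0 + 16 = 25.

25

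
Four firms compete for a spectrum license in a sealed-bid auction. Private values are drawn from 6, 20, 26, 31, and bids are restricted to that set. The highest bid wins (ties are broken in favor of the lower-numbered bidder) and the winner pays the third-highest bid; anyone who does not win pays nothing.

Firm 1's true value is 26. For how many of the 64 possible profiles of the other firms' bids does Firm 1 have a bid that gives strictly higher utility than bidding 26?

Others bid (6, 6, 31): truth gives 0; bid 31 gives 20 > 0. Violating.
Others bid (6, 20, 31): truth gives 0; bid 31 gives 6 > 0. Violating.
Others bid (6, 31, 6): truth gives 0; bid 31 gives 20 > 0. Violating.
Others bid (6, 31, 20): truth gives 0; bid 31 gives 6 > 0. Violating.
Others bid (6, 6, 6): truth gives 20; no alternative beats it.
Others bid (6, 6, 20): truth gives 20; no alternative beats it.
(Checking all 64 profiles: 12 have a profitable deviation, 52 do not.)

12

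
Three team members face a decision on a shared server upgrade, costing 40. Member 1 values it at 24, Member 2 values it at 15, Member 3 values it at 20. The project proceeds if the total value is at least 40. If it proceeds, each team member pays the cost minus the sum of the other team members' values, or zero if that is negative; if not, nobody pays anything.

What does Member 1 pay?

5

Total value 59 ≥ cost 40, so the project is built.
The other team members' values sum to 35.
Cost minus that sum is 40 - 35 = 5.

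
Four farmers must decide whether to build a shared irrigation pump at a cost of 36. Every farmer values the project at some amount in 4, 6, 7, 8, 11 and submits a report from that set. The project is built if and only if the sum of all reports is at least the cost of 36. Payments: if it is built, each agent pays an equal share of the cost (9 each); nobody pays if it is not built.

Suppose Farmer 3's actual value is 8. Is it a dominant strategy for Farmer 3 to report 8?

Consider the case where Farmer 1 reports 6, Farmer 2 reports 11 and Farmer 4 reports 11.
Truthful report 8: project built, pays 9, utility 8 - 9 = -1.
Report 4 instead: project not built, utility 0.
Since 0 > -1, reporting 4 is strictly better here, so truthful reporting is not dominant.

No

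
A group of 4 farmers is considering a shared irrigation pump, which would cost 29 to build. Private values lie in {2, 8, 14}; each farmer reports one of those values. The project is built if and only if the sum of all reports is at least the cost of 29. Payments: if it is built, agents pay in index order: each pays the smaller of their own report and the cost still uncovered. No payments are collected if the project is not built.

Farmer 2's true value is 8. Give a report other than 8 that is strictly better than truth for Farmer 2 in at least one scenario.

2

Suppose Farmer 1 reports 2, Farmer 3 reports 14 and Farmer 4 reports 14.
Report 8: project built, pays 8, utility 8 - 8 = 0.
Report 2: project built, pays 2, utility 8 - 2 = 6.
So reporting 2 beats truth here (6 > 0).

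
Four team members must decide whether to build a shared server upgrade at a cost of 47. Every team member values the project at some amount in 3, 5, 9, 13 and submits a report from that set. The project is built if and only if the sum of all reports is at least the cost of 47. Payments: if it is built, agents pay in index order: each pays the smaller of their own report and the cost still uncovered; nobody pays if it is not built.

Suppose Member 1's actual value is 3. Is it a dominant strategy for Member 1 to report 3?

Yes

Check each profile of the others' reports and compare truth against every alternative report.
Others report (3, 3, 3): truth gives 0, best alternative gives 0.
Others report (3, 3, 5): truth gives 0, best alternative gives 0.
Others report (3, 3, 9): truth gives 0, best alternative gives 0.
Others report (3, 3, 13): truth gives 0, best alternative gives 0.
Others report (3, 5, 3): truth gives 0, best alternative gives 0.
Others report (3, 5, 5): truth gives 0, best alternative gives 0.
(Remaining 58 profiles checked similarly; truth is weakly best in each.)
In every case the truthful report is at least as good as any alternative, so it is a dominant strategy.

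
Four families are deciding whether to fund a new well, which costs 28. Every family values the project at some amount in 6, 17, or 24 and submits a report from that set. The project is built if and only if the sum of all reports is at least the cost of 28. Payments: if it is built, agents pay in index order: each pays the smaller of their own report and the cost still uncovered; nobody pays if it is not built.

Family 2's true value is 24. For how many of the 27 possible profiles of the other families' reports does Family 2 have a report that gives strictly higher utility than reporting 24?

18

Others report (6, 6, 6): truth gives 2; report 17 gives 7 > 2. Violating.
Others report (6, 6, 17): truth gives 2; report 6 gives 18 > 2. Violating.
Others report (6, 6, 24): truth gives 2; report 6 gives 18 > 2. Violating.
Others report (6, 17, 6): truth gives 2; report 6 gives 18 > 2. Violating.
Others report (24, 6, 6): truth gives 20; no alternative beats it.
Others report (24, 6, 17): truth gives 20; no alternative beats it.
(Checking all 27 profiles: 18 have a profitable deviation, 9 do not.)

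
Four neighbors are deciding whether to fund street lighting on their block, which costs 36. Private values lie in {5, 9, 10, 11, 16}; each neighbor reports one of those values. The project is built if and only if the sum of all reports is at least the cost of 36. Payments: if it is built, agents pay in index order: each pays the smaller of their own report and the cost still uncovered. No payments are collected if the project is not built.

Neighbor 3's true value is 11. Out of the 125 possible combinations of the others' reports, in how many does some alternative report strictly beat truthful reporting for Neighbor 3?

92

Others report (5, 5, 16): truth gives 0; report 10 gives 1 > 0. Violating.
Others report (5, 9, 16): truth gives 0; report 9 gives 2 > 0. Violating.
Others report (5, 10, 11): truth gives 0; report 10 gives 1 > 0. Violating.
Others report (5, 10, 16): truth gives 0; report 5 gives 6 > 0. Violating.
Others report (5, 5, 5): truth gives 0; no alternative beats it.
Others report (5, 5, 9): truth gives 0; no alternative beats it.
(Checking all 125 profiles: 92 have a profitable deviation, 33 do not.)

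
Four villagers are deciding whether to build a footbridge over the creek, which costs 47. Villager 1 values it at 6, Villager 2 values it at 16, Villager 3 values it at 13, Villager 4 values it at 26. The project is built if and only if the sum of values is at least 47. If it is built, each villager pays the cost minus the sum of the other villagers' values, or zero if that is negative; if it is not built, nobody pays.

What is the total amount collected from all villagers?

Total value 61 ≥ cost 47, so it is built.
Villager 1: others sum to 55; max(0, 47 - 55) = 0.
Villager 2: others sum to 45; max(0, 47 - 45) = 2.
Villager 3: others sum to 48; max(0, 47 - 48) = 0.
Villager 4: others sum to 35; max(0, 47 - 35) = 12.
Total collected = 0 + 2 + 0 + 12 = 14.

14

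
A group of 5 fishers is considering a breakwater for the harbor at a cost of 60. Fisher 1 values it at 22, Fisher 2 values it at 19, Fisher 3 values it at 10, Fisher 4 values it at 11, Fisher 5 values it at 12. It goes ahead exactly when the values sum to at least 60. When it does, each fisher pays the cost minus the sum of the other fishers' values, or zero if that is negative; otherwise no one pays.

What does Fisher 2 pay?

Total value 74 ≥ cost 60, so the project is built.
The other fishers' values sum to 55.
Cost minus that sum is 60 - 55 = 5.

5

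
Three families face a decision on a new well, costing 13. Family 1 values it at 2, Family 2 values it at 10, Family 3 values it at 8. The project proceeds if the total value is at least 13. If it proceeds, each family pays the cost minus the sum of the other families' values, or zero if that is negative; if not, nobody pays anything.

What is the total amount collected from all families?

4

Total value 20 ≥ cost 13, so it is built.
Family 1: others sum to 18; max(0, 13 - 18) = 0.
Family 2: others sum to 10; max(0, 13 - 10) = 3.
Family 3: others sum to 12; max(0, 13 - 12) = 1.
Total collected = 0 + 3 + 1 = 4.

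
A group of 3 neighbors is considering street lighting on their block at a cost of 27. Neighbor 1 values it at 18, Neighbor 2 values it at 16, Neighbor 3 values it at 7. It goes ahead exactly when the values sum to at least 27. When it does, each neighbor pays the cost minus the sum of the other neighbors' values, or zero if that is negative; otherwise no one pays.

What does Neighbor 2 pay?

Total value 41 ≥ cost 27, so the project is built.
The other neighbors' values sum to 25.
Cost minus that sum is 27 - 25 = 2.

2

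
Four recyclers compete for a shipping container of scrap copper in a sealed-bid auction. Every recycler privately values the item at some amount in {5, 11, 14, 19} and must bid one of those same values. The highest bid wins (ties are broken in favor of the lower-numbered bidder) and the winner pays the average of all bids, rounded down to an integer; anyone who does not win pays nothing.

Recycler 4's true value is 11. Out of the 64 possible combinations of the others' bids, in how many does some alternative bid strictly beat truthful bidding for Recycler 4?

Others bid (5, 5, 11): truth gives 0; bid 14 gives 3 > 0. Violating.
Others bid (5, 5, 14): truth gives 0; bid 19 gives 1 > 0. Violating.
Others bid (5, 11, 5): truth gives 0; bid 14 gives 3 > 0. Violating.
Others bid (5, 11, 11): truth gives 0; bid 14 gives 1 > 0. Violating.
Others bid (5, 5, 5): truth gives 5; no alternative beats it.
Others bid (5, 5, 19): truth gives 0; no alternative beats it.
(Checking all 64 profiles: 9 have a profitable deviation, 55 do not.)

9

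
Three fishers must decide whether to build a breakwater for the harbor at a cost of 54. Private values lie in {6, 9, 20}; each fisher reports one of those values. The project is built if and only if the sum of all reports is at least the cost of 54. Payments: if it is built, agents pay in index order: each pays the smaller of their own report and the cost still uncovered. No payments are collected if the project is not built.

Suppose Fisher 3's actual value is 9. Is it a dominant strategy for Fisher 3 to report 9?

Yes

Check each profile of the others' reports and compare truth against every alternative report.
Others report (6, 6): truth gives 0, best alternative gives 0.
Others report (6, 9): truth gives 0, best alternative gives 0.
Others report (6, 20): truth gives 0, best alternative gives 0.
Others report (9, 6): truth gives 0, best alternative gives 0.
Others report (9, 9): truth gives 0, best alternative gives 0.
Others report (9, 20): truth gives 0, best alternative gives 0.
(Remaining 3 profiles checked similarly; truth is weakly best in each.)
In every case the truthful report is at least as good as any alternative, so it is a dominant strategy.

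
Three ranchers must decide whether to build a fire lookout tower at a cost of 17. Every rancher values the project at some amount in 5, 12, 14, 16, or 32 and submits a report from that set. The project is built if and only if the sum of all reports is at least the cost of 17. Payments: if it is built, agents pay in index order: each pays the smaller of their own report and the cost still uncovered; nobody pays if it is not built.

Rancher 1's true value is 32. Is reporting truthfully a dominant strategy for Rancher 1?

Consider the case where Rancher 2 reports 5 and Rancher 3 reports 5.
Truthful report 32: project built, pays 17, utility 32 - 17 = 15.
Report 12 instead: project built, pays 12, utility 32 - 12 = 20.
Since 20 > 15, reporting 12 is strictly better here, so truthful reporting is not dominant.

No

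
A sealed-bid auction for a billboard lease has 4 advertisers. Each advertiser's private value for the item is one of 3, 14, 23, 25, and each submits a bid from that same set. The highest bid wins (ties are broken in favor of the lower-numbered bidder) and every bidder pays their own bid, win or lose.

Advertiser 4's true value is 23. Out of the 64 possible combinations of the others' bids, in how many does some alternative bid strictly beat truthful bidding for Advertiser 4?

Others bid (3, 3, 3): truth gives 0; bid 14 gives 9 > 0. Violating.
Others bid (3, 3, 23): truth gives -23; bid 25 gives -2 > -23. Violating.
Others bid (3, 3, 25): truth gives -23; bid 3 gives -3 > -23. Violating.
Others bid (3, 14, 23): truth gives -23; bid 25 gives -2 > -23. Violating.
Others bid (3, 3, 14): truth gives 0; no alternative beats it.
Others bid (3, 14, 3): truth gives 0; no alternative beats it.
(Checking all 64 profiles: 57 have a profitable deviation, 7 do not.)

57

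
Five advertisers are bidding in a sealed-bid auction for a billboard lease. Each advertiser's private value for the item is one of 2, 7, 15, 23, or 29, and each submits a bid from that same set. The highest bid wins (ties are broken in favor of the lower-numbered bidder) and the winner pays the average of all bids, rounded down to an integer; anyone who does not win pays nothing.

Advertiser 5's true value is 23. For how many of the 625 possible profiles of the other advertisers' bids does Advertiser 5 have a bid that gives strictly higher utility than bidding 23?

190

Others bid (2, 2, 2, 2): truth gives 17; bid 7 gives 20 > 17. Violating.
Others bid (2, 2, 2, 7): truth gives 16; bid 15 gives 18 > 16. Violating.
Others bid (2, 2, 2, 23): truth gives 0; bid 29 gives 12 > 0. Violating.
Others bid (2, 2, 7, 2): truth gives 16; bid 15 gives 18 > 16. Violating.
Others bid (2, 2, 2, 15): truth gives 15; no alternative beats it.
Others bid (2, 2, 2, 29): truth gives 0; no alternative beats it.
(Checking all 625 profiles: 190 have a profitable deviation, 435 do not.)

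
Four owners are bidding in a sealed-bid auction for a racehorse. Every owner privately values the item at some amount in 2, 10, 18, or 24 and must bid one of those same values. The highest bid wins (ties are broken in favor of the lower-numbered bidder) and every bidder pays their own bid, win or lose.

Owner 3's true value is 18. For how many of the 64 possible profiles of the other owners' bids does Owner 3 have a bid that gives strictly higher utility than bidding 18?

Others bid (2, 2, 2): truth gives 0; bid 10 gives 8 > 0. Violating.
Others bid (2, 2, 10): truth gives 0; bid 10 gives 8 > 0. Violating.
Others bid (2, 2, 24): truth gives -18; bid 2 gives -2 > -18. Violating.
Others bid (2, 10, 24): truth gives -18; bid 2 gives -2 > -18. Violating.
Others bid (2, 2, 18): truth gives 0; no alternative beats it.
Others bid (2, 10, 2): truth gives 0; no alternative beats it.
(Checking all 64 profiles: 54 have a profitable deviation, 10 do not.)

54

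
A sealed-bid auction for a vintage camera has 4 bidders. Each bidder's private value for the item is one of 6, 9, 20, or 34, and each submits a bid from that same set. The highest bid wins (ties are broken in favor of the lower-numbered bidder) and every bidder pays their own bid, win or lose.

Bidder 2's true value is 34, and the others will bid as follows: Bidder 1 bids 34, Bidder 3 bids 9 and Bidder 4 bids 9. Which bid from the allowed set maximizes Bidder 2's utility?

Bid 6: loses but pays 6, utility -6.
Bid 9: loses but pays 9, utility -9.
Bid 20: loses but pays 20, utility -20.
Bid 34: loses but pays 34, utility -34.
The best choice is 6 with utility -6.

6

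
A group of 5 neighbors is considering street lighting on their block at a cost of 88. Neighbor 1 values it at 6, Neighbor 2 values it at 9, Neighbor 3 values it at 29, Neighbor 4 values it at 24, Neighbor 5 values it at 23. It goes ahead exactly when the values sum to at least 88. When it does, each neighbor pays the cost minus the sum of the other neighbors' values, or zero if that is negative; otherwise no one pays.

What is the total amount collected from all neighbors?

76

Total value 91 ≥ cost 88, so it is built.
Neighbor 1: others sum to 85; max(0, 88 - 85) = 3.
Neighbor 2: others sum to 82; max(0, 88 - 82) = 6.
Neighbor 3: others sum to 62; max(0, 88 - 62) = 26.
Neighbor 4: others sum to 67; max(0, 88 - 67) = 21.
Neighbor 5: others sum to 68; max(0, 88 - 68) = 20.
Total collected = 3 + 6 + 26 + 21 + 20 = 76.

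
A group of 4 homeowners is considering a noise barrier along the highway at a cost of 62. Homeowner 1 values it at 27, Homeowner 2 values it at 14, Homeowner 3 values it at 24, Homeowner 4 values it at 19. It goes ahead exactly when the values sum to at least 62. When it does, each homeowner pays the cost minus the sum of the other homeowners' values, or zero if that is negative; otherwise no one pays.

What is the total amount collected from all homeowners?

Total value 84 ≥ cost 62, so it is built.
Homeowner 1: others sum to 57; max(0, 62 - 57) = 5.
Homeowner 2: others sum to 70; max(0, 62 - 70) = 0.
Homeowner 3: others sum to 60; max(0, 62 - 60) = 2.
Homeowner 4: others sum to 65; max(0, 62 - 65) = 0.
Total collected = 5 + 0 + 2 + 0 = 7.

7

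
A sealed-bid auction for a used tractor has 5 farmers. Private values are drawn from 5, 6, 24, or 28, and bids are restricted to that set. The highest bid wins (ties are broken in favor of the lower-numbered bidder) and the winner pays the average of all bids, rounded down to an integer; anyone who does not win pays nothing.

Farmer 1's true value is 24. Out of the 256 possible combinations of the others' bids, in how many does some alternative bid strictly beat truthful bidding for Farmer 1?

176

Others bid (5, 5, 5, 5): truth gives 16; bid 5 gives 19 > 16. Violating.
Others bid (5, 5, 5, 6): truth gives 15; bid 6 gives 19 > 15. Violating.
Others bid (5, 5, 5, 28): truth gives 0; bid 28 gives 10 > 0. Violating.
Others bid (5, 5, 6, 5): truth gives 15; bid 6 gives 19 > 15. Violating.
Others bid (5, 5, 5, 24): truth gives 12; no alternative beats it.
Others bid (5, 5, 6, 24): truth gives 12; no alternative beats it.
(Checking all 256 profiles: 176 have a profitable deviation, 80 do not.)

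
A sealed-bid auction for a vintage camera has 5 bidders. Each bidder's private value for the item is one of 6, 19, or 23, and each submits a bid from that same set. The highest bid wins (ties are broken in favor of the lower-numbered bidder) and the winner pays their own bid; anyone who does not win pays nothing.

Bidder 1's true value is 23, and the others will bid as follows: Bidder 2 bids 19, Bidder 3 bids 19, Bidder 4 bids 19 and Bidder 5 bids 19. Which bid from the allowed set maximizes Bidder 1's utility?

Bid 6: loses, pays 0, utility 0.
Bid 19: wins, pays 19, utility 23 - 19 = 4.
Bid 23: wins, pays 23, utility 23 - 23 = 0.
The best choice is 19 with utility 4.

19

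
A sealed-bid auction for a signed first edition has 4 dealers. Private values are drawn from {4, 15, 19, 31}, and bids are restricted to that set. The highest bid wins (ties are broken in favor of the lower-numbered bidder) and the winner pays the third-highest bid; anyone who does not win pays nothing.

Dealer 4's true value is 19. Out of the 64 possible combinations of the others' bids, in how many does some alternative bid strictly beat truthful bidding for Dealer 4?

12

Others bid (4, 4, 19): truth gives 0; bid 31 gives 15 > 0. Violating.
Others bid (4, 15, 19): truth gives 0; bid 31 gives 4 > 0. Violating.
Others bid (4, 19, 4): truth gives 0; bid 31 gives 15 > 0. Violating.
Others bid (4, 19, 15): truth gives 0; bid 31 gives 4 > 0. Violating.
Others bid (4, 4, 4): truth gives 15; no alternative beats it.
Others bid (4, 4, 15): truth gives 15; no alternative beats it.
(Checking all 64 profiles: 12 have a profitable deviation, 52 do not.)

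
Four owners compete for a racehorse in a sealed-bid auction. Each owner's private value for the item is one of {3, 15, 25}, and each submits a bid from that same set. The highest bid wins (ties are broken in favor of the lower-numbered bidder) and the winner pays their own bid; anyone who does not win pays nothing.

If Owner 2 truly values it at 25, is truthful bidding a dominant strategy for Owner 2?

Consider the case where Owner 1 bids 3, Owner 3 bids 3 and Owner 4 bids 3.
Truthful bid 25: wins, pays 25, utility 25 - 25 = 0.
Bid 15 instead: wins, pays 15, utility 25 - 15 = 10.
Since 10 > 0, bidding 15 is strictly better here, so truthful bidding is not dominant.

No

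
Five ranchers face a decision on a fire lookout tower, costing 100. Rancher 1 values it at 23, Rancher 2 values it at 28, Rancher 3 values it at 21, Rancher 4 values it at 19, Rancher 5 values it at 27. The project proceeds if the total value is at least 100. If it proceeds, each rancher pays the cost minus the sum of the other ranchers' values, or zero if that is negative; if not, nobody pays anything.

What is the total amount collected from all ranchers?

Total value 118 ≥ cost 100, so it is built.
Rancher 1: others sum to 95; max(0, 100 - 95) = 5.
Rancher 2: others sum to 90; max(0, 100 - 90) = 10.
Rancher 3: others sum to 97; max(0, 100 - 97) = 3.
Rancher 4: others sum to 99; max(0, 100 - 99) = 1.
Rancher 5: others sum to 91; max(0, 100 - 91) = 9.
Total collected = 5 + 10 + 3 + 1 + 9 = 28.

28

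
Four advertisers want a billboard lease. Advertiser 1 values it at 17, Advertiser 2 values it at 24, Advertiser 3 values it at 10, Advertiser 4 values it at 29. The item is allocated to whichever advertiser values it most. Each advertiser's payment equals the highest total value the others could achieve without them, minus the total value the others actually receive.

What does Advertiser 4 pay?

Advertiser 4 has the highest value and receives the item.
Without Advertiser 4, the item would go to the next-highest value, 24, so the others could achieve 24.
With Advertiser 4 present and winning, the others receive nothing, so their total is 0.
Payment = 24 - 0 = 24.

24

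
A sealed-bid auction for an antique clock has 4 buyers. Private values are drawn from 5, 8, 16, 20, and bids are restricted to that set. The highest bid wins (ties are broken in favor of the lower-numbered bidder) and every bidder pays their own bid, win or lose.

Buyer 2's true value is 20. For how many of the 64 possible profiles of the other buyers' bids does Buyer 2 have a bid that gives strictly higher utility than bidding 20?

34

Others bid (5, 5, 5): truth gives 0; bid 8 gives 12 > 0. Violating.
Others bid (5, 5, 8): truth gives 0; bid 8 gives 12 > 0. Violating.
Others bid (5, 5, 16): truth gives 0; bid 16 gives 4 > 0. Violating.
Others bid (5, 8, 5): truth gives 0; bid 8 gives 12 > 0. Violating.
Others bid (5, 5, 20): truth gives 0; no alternative beats it.
Others bid (5, 8, 20): truth gives 0; no alternative beats it.
(Checking all 64 profiles: 34 have a profitable deviation, 30 do not.)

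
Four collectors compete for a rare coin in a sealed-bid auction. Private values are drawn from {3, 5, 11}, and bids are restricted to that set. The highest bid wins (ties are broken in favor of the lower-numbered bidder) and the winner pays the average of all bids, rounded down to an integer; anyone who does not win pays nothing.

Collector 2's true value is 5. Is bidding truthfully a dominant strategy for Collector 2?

Check each profile of the others' bids and compare truth against every alternative bid.
Others bid (3, 3, 3): truth gives 2, best alternative gives 0.
Others bid (3, 3, 5): truth gives 1, best alternative gives 0.
Others bid (3, 5, 3): truth gives 1, best alternative gives 0.
Others bid (3, 5, 5): truth gives 1, best alternative gives 0.
Others bid (3, 3, 11): truth gives 0, best alternative gives 0.
Others bid (3, 5, 11): truth gives 0, best alternative gives 0.
(Remaining 21 profiles checked similarly; truth is weakly best in each.)
In every case the truthful bid is at least as good as any alternative, so it is a dominant strategy.

Yes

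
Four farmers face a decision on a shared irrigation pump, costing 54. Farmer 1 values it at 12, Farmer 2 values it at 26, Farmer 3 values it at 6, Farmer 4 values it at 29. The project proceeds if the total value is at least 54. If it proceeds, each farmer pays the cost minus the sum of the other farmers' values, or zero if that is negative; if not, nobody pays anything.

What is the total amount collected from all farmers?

Total value 73 ≥ cost 54, so it is built.
Farmer 1: others sum to 61; max(0, 54 - 61) = 0.
Farmer 2: others sum to 47; max(0, 54 - 47) = 7.
Farmer 3: others sum to 67; max(0, 54 - 67) = 0.
Farmer 4: others sum to 44; max(0, 54 - 44) = 10.
Total collected = 0 + 7 + 0 + 10 = 17.

17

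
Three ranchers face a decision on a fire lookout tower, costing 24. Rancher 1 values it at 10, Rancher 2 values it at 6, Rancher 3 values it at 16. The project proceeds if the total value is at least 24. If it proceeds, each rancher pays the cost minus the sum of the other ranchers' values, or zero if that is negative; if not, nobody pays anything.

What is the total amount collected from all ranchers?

10

Total value 32 ≥ cost 24, so it is built.
Rancher 1: others sum to 22; max(0, 24 - 22) = 2.
Rancher 2: others sum to 26; max(0, 24 - 26) = 0.
Rancher 3: others sum to 16; max(0, 24 - 16) = 8.
Total collected = 2 + 0 + 8 = 10.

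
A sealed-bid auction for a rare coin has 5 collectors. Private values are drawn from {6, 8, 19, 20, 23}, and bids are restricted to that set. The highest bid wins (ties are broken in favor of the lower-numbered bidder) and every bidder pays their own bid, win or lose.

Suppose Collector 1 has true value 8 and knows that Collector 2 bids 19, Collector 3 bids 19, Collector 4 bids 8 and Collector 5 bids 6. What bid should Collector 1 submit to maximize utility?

Bid 6: loses but pays 6, utility -6.
Bid 8: loses but pays 8, utility -8.
Bid 19: wins, pays 19, utility 8 - 19 = -11.
Bid 20: wins, pays 20, utility 8 - 20 = -12.
Bid 23: wins, pays 23, utility 8 - 23 = -15.
The best choice is 6 with utility -6.

6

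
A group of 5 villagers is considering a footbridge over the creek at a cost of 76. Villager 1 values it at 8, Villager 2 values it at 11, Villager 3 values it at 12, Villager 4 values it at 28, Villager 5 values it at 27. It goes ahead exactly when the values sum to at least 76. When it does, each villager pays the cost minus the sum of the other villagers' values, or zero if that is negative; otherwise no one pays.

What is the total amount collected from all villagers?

38

Total value 86 ≥ cost 76, so it is built.
Villager 1: others sum to 78; max(0, 76 - 78) = 0.
Villager 2: others sum to 75; max(0, 76 - 75) = 1.
Villager 3: others sum to 74; max(0, 76 - 74) = 2.
Villager 4: others sum to 58; max(0, 76 - 58) = 18.
Villager 5: others sum to 59; max(0, 76 - 59) = 17.
Total collected = 0 + 1 + 2 + 18 + 17 = 38.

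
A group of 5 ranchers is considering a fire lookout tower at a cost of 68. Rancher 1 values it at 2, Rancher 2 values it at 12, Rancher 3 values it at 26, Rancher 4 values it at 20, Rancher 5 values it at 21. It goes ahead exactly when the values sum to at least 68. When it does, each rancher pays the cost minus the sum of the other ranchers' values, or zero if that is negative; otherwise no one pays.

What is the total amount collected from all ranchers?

Total value 81 ≥ cost 68, so it is built.
Rancher 1: others sum to 79; max(0, 68 - 79) = 0.
Rancher 2: others sum to 69; max(0, 68 - 69) = 0.
Rancher 3: others sum to 55; max(0, 68 - 55) = 13.
Rancher 4: others sum to 61; max(0, 68 - 61) = 7.
Rancher 5: others sum to 60; max(0, 68 - 60) = 8.
Total collected = 0 + 0 + 13 + 7 + 8 = 28.

28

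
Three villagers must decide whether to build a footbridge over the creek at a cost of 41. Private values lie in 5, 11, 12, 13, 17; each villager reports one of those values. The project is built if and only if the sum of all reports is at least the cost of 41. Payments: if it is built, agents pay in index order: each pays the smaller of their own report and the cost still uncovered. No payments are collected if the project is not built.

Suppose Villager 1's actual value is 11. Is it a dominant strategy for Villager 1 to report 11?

Yes

Check each profile of the others' reports and compare truth against every alternative report.
Others report (5, 5): truth gives 0, best alternative gives 0.
Others report (5, 11): truth gives 0, best alternative gives 0.
Others report (5, 12): truth gives 0, best alternative gives 0.
Others report (5, 13): truth gives 0, best alternative gives 0.
Others report (5, 17): truth gives 0, best alternative gives 0.
Others report (11, 5): truth gives 0, best alternative gives 0.
(Remaining 19 profiles checked similarly; truth is weakly best in each.)
In every case the truthful report is at least as good as any alternative, so it is a dominant strategy.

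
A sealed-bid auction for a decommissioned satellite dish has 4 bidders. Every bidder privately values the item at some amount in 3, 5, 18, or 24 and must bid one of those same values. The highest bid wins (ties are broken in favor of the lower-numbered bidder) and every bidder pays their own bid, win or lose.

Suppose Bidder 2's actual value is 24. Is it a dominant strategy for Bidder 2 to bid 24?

Consider the case where Bidder 1 bids 3, Bidder 3 bids 3 and Bidder 4 bids 3.
Truthful bid 24: wins, pays 24, utility 24 - 24 = 0.
Bid 5 instead: wins, pays 5, utility 24 - 5 = 19.
Since 19 > 0, bidding 5 is strictly better here, so truthful bidding is not dominant.

No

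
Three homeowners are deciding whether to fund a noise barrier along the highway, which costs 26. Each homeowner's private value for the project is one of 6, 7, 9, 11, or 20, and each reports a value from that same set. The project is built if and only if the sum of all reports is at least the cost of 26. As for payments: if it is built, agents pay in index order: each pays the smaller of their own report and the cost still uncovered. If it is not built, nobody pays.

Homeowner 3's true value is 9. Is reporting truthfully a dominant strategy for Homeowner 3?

Check each profile of the others' reports and compare truth against every alternative report.
Others report (6, 20): truth gives 9, best alternative gives 9.
Others report (7, 20): truth gives 9, best alternative gives 9.
Others report (9, 20): truth gives 9, best alternative gives 9.
Others report (11, 20): truth gives 9, best alternative gives 9.
Others report (20, 6): truth gives 9, best alternative gives 9.
Others report (20, 7): truth gives 9, best alternative gives 9.
(Remaining 19 profiles checked similarly; truth is weakly best in each.)
In every case the truthful report is at least as good as any alternative, so it is a dominant strategy.

Yes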